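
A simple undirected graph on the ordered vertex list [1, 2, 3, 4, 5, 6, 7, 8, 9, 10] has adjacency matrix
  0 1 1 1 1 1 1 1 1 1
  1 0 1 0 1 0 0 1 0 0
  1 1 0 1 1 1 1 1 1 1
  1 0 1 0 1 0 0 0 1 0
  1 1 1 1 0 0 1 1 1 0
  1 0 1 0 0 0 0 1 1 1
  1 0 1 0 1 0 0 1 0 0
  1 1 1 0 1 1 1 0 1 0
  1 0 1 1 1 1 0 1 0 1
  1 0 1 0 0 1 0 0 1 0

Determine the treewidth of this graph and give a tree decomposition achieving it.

Treewidth 4.
One such decomposition:
Bags: B1 = {1, 3, 5, 8, 9}  B2 = {1, 3, 5, 7, 8}  B3 = {1, 3, 4, 5, 9}  B4 = {1, 3, 6, 8, 9}  B5 = {1, 2, 3, 5, 8}  B6 = {1, 3, 6, 9, 10}
Tree: B1–B2, B1–B3, B1–B4, B2–B5, B4–B6

Every bag has size at most 5, so the width is 5 − 1 = 4 and tw(G) ≤ 4. For the lower bound, the 5 vertices {1, 3, 6, 9, 10} are pairwise adjacent, and any tree decomposition puts a clique entirely inside one bag — forcing width ≥ 4. Hence tw(G) = 4 exactly.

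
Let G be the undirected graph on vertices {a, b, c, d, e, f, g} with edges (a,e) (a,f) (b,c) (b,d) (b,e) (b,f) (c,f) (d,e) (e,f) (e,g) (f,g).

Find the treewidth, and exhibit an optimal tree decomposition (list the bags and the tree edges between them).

Every bag has size at most 3, so the width is 3 − 1 = 2 and tw(G) ≤ 2. On the other hand G contains the 3-clique {b, d, e}. A clique must lie in a single bag of any decomposition, so no decomposition can have width below 2. Therefore the treewidth is 2.

Treewidth 2.
One optimal decomposition is:
Bags: B1 = {b, e, f}  B2 = {a, e, f}  B3 = {b, d, e}  B4 = {e, f, g}  B5 = {b, c, f}
Tree: B1–B2, B1–B3, B2–B4, B1–B5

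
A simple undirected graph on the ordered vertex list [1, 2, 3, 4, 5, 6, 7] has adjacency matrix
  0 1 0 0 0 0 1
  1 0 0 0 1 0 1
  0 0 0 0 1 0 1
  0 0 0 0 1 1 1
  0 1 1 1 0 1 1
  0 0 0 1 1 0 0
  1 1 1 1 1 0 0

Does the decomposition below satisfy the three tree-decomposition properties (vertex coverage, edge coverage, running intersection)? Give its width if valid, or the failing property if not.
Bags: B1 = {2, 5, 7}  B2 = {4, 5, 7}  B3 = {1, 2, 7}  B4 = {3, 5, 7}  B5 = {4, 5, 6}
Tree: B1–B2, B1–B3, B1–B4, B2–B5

Checking the three conditions: (i) the bags cover all of {1, 2, 3, 4, 5, 6, 7}; (ii) for each edge, some bag contains both endpoints; (iii) the bags containing any fixed vertex form a subtree. All hold, so the decomposition is valid with width 3 − 1 = 2.

Yes; width 2.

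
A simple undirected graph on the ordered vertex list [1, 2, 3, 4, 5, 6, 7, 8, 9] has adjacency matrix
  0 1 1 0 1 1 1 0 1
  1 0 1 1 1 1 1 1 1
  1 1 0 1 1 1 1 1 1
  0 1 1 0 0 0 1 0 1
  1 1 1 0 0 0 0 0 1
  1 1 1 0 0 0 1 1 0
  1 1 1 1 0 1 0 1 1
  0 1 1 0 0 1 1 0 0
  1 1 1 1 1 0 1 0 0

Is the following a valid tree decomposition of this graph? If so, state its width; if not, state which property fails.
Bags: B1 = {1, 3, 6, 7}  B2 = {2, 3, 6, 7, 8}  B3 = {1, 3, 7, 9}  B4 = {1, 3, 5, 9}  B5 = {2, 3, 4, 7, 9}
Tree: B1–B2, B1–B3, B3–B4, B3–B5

A tree decomposition must satisfy three properties: every vertex lies in some bag; for every edge, both endpoints lie together in some bag; and for every vertex, the bags containing it form a connected subtree. Here edge (2,1) lies in no bag, so the decomposition is invalid.

No — edge (2,1) lies in no bag.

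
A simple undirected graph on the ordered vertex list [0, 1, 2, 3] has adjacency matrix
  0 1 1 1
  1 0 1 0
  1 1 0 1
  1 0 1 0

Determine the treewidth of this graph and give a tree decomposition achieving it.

Treewidth 2.
Bags: B1 = {0, 2, 3}  B2 = {0, 1, 2}
Tree: B1–B2

The largest bag has 3 vertices, giving width 2; this decomposition certifies tw(G) ≤ 2. Conversely, {0, 1, 2} is a clique of size 3, and the vertices of any clique must share a bag in every tree decomposition; so some bag has ≥ 3 vertices and tw(G) ≥ 2. Therefore the treewidth is 2.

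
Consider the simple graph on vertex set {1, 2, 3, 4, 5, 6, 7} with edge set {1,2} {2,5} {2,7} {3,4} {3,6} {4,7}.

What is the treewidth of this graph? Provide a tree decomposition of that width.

Treewidth 1.
One optimal decomposition is:
Bags: B1 = {4, 7}  B2 = {3, 4}  B3 = {2, 7}  B4 = {2, 5}  B5 = {1, 2}  B6 = {3, 6}
Tree: B1–B2, B1–B3, B3–B4, B4–B5, B2–B6

Each bag holds 2 vertices, so the decomposition has width 1, which upper-bounds the treewidth. G has an edge, so its treewidth is at least 1. Combining the bounds, tw(G) = 1.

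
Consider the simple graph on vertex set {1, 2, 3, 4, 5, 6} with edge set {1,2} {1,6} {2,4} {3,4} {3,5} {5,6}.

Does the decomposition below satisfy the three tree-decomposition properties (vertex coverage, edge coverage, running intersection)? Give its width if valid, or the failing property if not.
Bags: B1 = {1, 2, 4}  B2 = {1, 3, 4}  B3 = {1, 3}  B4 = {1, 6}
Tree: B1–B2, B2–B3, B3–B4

No — vertex 5 appears in no bag.

A tree decomposition must satisfy three properties: every vertex lies in some bag; for every edge, both endpoints lie together in some bag; and for every vertex, the bags containing it form a connected subtree. Here vertex 5 appears in no bag, so the decomposition is invalid.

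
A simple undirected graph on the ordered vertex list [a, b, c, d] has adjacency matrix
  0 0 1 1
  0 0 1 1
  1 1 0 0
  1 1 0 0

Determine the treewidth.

2

A width-2 tree decomposition is:
Bags: B1 = {a, b, c}  B2 = {a, b, d}
Tree: B1–B2
Every bag has size at most 3, so the width is 3 − 1 = 2 and tw(G) ≤ 2. For the lower bound, G contains the cycle a–c–b–d–a, so G is not a forest; only forests have treewidth ≤ 1, hence tw(G) ≥ 2. Combining the bounds, tw(G) = 2.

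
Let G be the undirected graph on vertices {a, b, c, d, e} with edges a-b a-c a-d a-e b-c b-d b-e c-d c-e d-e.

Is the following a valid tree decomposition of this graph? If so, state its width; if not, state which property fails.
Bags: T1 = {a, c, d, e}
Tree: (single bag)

A tree decomposition must satisfy three properties: every vertex lies in some bag; for every edge, both endpoints lie together in some bag; and for every vertex, the bags containing it form a connected subtree. Here vertex b appears in no bag, so the decomposition is invalid.

No — vertex b appears in no bag.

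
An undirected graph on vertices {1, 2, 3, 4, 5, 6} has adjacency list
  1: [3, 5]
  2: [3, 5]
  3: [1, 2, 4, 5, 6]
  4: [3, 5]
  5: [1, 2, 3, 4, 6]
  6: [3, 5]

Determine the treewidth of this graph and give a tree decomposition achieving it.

Treewidth 2.
One optimal decomposition is:
Bags: B1 = {3, 4, 5}  B2 = {3, 5, 6}  B3 = {2, 3, 5}  B4 = {1, 3, 5}
Tree: B1–B2, B1–B3, B3–B4

The largest bag has 3 vertices, giving width 2; this decomposition certifies tw(G) ≤ 2. Conversely, {1, 3, 5} is a clique of size 3, and the vertices of any clique must share a bag in every tree decomposition; so some bag has ≥ 3 vertices and tw(G) ≥ 2. Therefore the treewidth is 2.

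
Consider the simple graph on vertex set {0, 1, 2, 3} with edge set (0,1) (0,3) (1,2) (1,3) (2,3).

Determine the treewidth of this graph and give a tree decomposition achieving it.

Treewidth 2.
Bags: B1 = {1, 2, 3}  B2 = {0, 1, 3}
Tree: B1–B2

The largest bag has 3 vertices, giving width 2; this decomposition certifies tw(G) ≤ 2. Conversely, {0, 1, 3} is a clique of size 3, and the vertices of any clique must share a bag in every tree decomposition; so some bag has ≥ 3 vertices and tw(G) ≥ 2. Hence tw(G) = 2 exactly.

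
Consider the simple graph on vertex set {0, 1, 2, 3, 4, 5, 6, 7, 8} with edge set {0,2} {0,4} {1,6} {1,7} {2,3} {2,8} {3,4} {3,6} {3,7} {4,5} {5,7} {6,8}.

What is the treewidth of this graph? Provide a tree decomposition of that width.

Treewidth 3.
One optimal decomposition is:
Bags: B1 = {0, 2, 4, 5}  B2 = {2, 3, 4, 5}  B3 = {2, 3, 5, 7}  B4 = {2, 3, 7, 8}  B5 = {3, 6, 7, 8}  B6 = {1, 6, 7, 8}
Tree: B1–B2, B2–B3, B3–B4, B4–B5, B5–B6

The largest bag has 4 vertices, giving width 3; this decomposition certifies tw(G) ≤ 3. For the lower bound: the 4 vertex sets {0,4,5}, {2}, {3}, {1,6,7,8} are disjoint, each induces a connected subgraph, and every pair is joined by at least one edge of G. Contracting each set to a single vertex therefore yields K_{4} as a minor, and since treewidth is minor-monotone, tw(G) ≥ tw(K_{4}) = 3. Combining the bounds, tw(G) = 3.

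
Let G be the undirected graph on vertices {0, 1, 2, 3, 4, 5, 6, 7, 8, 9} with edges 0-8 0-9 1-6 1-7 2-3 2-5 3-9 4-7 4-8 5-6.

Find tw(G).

A width-2 tree decomposition is:
Bags: B1 = {0, 4, 8}  B2 = {0, 4, 7}  B3 = {0, 1, 7}  B4 = {0, 1, 6}  B5 = {0, 5, 6}  B6 = {0, 2, 5}  B7 = {0, 2, 3}  B8 = {0, 3, 9}
Tree: B1–B2, B2–B3, B3–B4, B4–B5, B5–B6, B6–B7, B7–B8
Every bag has size at most 3, so the width is 3 − 1 = 2 and tw(G) ≤ 2. Since 0–8–4–7–1–6–5–2–3–9–0 is a cycle in G, G is not acyclic. Forests are exactly the graphs of treewidth ≤ 1, so tw(G) ≥ 2. Hence tw(G) = 2 exactly.

2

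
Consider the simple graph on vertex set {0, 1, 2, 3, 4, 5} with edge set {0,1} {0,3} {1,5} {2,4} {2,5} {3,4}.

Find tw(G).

A width-2 tree decomposition is:
Bags: B1 = {0, 1, 5}  B2 = {0, 2, 5}  B3 = {0, 2, 4}  B4 = {0, 3, 4}
Tree: B1–B2, B2–B3, B3–B4
The largest bag has 3 vertices, giving width 2; this decomposition certifies tw(G) ≤ 2. For the lower bound, G contains the cycle 0–1–5–2–4–3–0, so G is not a forest; only forests have treewidth ≤ 1, hence tw(G) ≥ 2. The upper and lower bounds meet at 2, so that is the treewidth.

2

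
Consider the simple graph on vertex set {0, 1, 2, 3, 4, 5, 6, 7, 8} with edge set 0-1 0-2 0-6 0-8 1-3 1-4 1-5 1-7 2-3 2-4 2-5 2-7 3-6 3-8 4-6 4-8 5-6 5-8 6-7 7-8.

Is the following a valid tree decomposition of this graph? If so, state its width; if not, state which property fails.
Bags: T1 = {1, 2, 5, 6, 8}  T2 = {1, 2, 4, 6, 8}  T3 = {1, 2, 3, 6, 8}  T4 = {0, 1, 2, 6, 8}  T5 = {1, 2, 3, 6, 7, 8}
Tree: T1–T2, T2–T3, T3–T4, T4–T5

A tree decomposition must satisfy three properties: every vertex lies in some bag; for every edge, both endpoints lie together in some bag; and for every vertex, the bags containing it form a connected subtree. Here bags containing vertex 3 are not connected in the tree, so the decomposition is invalid.

No — bags containing vertex 3 are not connected in the tree.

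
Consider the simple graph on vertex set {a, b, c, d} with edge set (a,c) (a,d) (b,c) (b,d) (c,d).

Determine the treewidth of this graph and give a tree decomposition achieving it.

Treewidth 2.
Bags: B1 = {b, c, d}  B2 = {a, c, d}
Tree: B1–B2

Each bag holds 3 vertices, so the decomposition has width 2, which upper-bounds the treewidth. Conversely, {a, c, d} is a clique of size 3, and the vertices of any clique must share a bag in every tree decomposition; so some bag has ≥ 3 vertices and tw(G) ≥ 2. Hence tw(G) = 2 exactly.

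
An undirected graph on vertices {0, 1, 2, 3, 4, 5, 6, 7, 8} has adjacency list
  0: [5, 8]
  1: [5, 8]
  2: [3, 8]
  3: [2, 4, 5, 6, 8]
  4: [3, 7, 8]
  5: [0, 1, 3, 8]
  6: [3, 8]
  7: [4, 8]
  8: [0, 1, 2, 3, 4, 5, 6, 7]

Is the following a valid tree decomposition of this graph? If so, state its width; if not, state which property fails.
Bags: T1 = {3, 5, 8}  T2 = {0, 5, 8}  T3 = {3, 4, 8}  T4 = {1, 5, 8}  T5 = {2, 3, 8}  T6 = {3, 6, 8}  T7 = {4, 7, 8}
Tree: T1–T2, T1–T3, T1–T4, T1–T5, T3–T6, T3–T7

Yes; width 2.

Vertex coverage: the bags together contain {0, 1, 2, 3, 4, 5, 6, 7, 8}, the full vertex set. Edge coverage: each edge of G has both endpoints in at least one bag. Running intersection: for every vertex, the bags containing it form a connected subtree. All three properties hold, so this is a valid tree decomposition of width max|bag| − 1 = 2, and hence tw(G) ≤ 2.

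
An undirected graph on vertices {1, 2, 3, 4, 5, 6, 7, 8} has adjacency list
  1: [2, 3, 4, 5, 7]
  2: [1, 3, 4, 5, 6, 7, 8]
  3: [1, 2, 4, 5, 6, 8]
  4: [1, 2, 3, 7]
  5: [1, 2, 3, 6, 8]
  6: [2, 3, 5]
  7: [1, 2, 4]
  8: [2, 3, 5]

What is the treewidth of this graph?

3

A width-3 tree decomposition is:
Bags: B1 = {1, 2, 3, 4}  B2 = {1, 2, 3, 5}  B3 = {2, 3, 5, 6}  B4 = {1, 2, 4, 7}  B5 = {2, 3, 5, 8}
Tree: B1–B2, B2–B3, B1–B4, B2–B5
The largest bag has 4 vertices, giving width 3; this decomposition certifies tw(G) ≤ 3. On the other hand G contains the 4-clique {1, 2, 3, 4}. A clique must lie in a single bag of any decomposition, so no decomposition can have width below 3. Hence tw(G) = 3 exactly.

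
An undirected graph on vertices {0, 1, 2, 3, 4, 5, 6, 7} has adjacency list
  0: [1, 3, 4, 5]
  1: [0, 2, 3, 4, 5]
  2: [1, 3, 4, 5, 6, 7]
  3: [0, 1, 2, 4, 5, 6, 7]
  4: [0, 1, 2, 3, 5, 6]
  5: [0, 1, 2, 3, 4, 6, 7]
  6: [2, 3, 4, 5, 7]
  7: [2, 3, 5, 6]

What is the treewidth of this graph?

4

A width-4 tree decomposition is:
Bags: B1 = {2, 3, 4, 5, 6}  B2 = {1, 2, 3, 4, 5}  B3 = {0, 1, 3, 4, 5}  B4 = {2, 3, 5, 6, 7}
Tree: B1–B2, B2–B3, B1–B4
Each bag holds 5 vertices, so the decomposition has width 4, which upper-bounds the treewidth. Conversely, {0, 1, 3, 4, 5} is a clique of size 5, and the vertices of any clique must share a bag in every tree decomposition; so some bag has ≥ 5 vertices and tw(G) ≥ 4. Therefore the treewidth is 4.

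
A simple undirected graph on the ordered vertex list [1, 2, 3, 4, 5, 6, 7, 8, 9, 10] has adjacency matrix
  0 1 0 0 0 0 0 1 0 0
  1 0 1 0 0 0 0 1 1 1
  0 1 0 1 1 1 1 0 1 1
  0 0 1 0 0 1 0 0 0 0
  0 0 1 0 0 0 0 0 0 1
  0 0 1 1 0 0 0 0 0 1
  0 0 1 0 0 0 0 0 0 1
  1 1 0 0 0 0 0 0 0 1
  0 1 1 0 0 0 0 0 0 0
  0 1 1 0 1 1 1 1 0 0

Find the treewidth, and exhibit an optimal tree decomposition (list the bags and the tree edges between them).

Treewidth 2.
Bags: B1 = {2, 3, 10}  B2 = {2, 8, 10}  B3 = {3, 6, 10}  B4 = {2, 3, 9}  B5 = {3, 7, 10}  B6 = {3, 4, 6}  B7 = {3, 5, 10}  B8 = {1, 2, 8}
Tree: B1–B2, B1–B3, B1–B4, B3–B5, B3–B6, B5–B7, B2–B8

Each bag holds 3 vertices, so the decomposition has width 2, which upper-bounds the treewidth. On the other hand G contains the 3-clique {1, 2, 8}. A clique must lie in a single bag of any decomposition, so no decomposition can have width below 2. The upper and lower bounds meet at 2, so that is the treewidth.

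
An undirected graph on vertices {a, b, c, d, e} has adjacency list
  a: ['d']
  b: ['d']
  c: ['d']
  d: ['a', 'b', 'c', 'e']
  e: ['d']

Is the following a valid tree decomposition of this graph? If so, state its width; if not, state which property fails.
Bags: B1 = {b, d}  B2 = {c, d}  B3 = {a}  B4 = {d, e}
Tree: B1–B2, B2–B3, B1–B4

No — edge (d,a) lies in no bag.

A tree decomposition must satisfy three properties: every vertex lies in some bag; for every edge, both endpoints lie together in some bag; and for every vertex, the bags containing it form a connected subtree. Here edge (d,a) lies in no bag, so the decomposition is invalid.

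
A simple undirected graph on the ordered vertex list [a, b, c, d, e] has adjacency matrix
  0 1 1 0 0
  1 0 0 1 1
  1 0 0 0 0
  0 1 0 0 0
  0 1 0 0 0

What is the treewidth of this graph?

A width-1 tree decomposition is:
Bags: B1 = {a, b}  B2 = {b, e}  B3 = {a, c}  B4 = {b, d}
Tree: B1–B2, B1–B3, B2–B4
Every bag has size at most 2, so the width is 2 − 1 = 1 and tw(G) ≤ 1. G has an edge, so its treewidth is at least 1. Combining the bounds, tw(G) = 1.

1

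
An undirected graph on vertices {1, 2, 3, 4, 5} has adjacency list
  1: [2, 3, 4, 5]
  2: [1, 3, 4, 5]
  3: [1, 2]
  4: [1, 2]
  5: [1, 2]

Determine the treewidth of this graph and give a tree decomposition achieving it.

Each bag holds 3 vertices, so the decomposition has width 2, which upper-bounds the treewidth. Conversely, {1, 2, 3} is a clique of size 3, and the vertices of any clique must share a bag in every tree decomposition; so some bag has ≥ 3 vertices and tw(G) ≥ 2. Therefore the treewidth is 2.

Treewidth 2.
One optimal decomposition is:
Bags: B1 = {1, 2, 3}  B2 = {1, 2, 5}  B3 = {1, 2, 4}
Tree: B1–B2, B2–B3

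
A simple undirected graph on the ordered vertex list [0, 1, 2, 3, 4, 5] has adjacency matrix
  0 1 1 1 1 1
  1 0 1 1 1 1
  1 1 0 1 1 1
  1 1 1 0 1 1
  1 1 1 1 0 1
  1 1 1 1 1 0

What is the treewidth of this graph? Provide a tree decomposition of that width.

Treewidth 5.
One such decomposition:
Bags: B1 = {0, 1, 2, 3, 4, 5}
Tree: (single bag)

With just one bag of size 6, the width is 6 − 1 = 5, so tw(G) ≤ 5. Conversely, {0, 1, 2, 3, 4, 5} is a clique of size 6, and the vertices of any clique must share a bag in every tree decomposition; so some bag has ≥ 6 vertices and tw(G) ≥ 5. Combining the bounds, tw(G) = 5.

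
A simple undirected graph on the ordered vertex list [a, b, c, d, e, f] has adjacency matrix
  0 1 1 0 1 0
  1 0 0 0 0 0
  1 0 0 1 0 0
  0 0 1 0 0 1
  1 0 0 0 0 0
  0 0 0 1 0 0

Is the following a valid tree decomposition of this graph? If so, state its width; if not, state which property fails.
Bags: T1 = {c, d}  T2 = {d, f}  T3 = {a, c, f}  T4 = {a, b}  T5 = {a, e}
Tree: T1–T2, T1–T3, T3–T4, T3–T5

A tree decomposition must satisfy three properties: every vertex lies in some bag; for every edge, both endpoints lie together in some bag; and for every vertex, the bags containing it form a connected subtree. Here bags containing vertex f are not connected in the tree, so the decomposition is invalid.

No — bags containing vertex f are not connected in the tree.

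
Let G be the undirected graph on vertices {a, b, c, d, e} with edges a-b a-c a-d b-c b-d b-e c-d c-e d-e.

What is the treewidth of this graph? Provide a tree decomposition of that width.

Treewidth 3.
Bags: B1 = {b, c, d, e}  B2 = {a, b, c, d}
Tree: B1–B2

Every bag has size at most 4, so the width is 4 − 1 = 3 and tw(G) ≤ 3. Conversely, {b, c, d, e} is a clique of size 4, and the vertices of any clique must share a bag in every tree decomposition; so some bag has ≥ 4 vertices and tw(G) ≥ 3. Combining the bounds, tw(G) = 3.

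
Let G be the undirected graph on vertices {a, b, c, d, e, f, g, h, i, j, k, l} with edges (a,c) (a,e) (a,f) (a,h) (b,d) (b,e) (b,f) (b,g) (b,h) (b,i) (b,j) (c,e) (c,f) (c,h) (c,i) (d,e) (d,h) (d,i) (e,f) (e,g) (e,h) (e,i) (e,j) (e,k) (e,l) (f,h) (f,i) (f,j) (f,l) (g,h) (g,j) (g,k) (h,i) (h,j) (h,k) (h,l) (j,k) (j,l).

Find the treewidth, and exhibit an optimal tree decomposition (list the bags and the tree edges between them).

Treewidth 4.
One such decomposition:
Bags: B1 = {b, e, f, h, i}  B2 = {c, e, f, h, i}  B3 = {a, c, e, f, h}  B4 = {b, e, f, h, j}  B5 = {e, f, h, j, l}  B6 = {b, e, g, h, j}  B7 = {e, g, h, j, k}  B8 = {b, d, e, h, i}
Tree: B1–B2, B2–B3, B1–B4, B4–B5, B4–B6, B6–B7, B1–B8

The largest bag has 5 vertices, giving width 4; this decomposition certifies tw(G) ≤ 4. On the other hand G contains the 5-clique {b, d, e, h, i}. A clique must lie in a single bag of any decomposition, so no decomposition can have width below 4. Therefore the treewidth is 4.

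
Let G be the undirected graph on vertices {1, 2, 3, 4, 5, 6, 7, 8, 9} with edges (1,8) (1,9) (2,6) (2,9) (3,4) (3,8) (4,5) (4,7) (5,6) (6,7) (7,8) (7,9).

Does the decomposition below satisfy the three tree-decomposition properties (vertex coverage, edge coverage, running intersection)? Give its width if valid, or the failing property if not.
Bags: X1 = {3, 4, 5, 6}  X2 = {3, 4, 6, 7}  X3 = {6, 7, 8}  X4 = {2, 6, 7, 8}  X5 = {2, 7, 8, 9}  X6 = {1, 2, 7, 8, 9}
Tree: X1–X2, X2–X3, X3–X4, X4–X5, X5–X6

No — edge (3,8) lies in no bag.

A tree decomposition must satisfy three properties: every vertex lies in some bag; for every edge, both endpoints lie together in some bag; and for every vertex, the bags containing it form a connected subtree. Here edge (3,8) lies in no bag, so the decomposition is invalid.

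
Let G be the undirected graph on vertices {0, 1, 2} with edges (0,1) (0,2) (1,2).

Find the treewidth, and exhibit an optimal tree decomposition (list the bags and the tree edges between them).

Treewidth 2.
One such decomposition:
Bags: B1 = {0, 1, 2}
Tree: (single bag)

A single bag containing all 3 vertices is trivially a valid decomposition of width 2. Conversely, {0, 1, 2} is a clique of size 3, and the vertices of any clique must share a bag in every tree decomposition; so some bag has ≥ 3 vertices and tw(G) ≥ 2. The upper and lower bounds meet at 2, so that is the treewidth.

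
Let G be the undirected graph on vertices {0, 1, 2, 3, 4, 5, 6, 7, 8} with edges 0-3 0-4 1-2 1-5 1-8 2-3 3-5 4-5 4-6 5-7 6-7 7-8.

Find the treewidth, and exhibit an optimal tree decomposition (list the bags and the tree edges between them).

Every bag has size at most 4, so the width is 4 − 1 = 3 and tw(G) ≤ 3. For the lower bound: the 4 vertex sets {0,4,6}, {3}, {5}, {1,2,7,8} are disjoint, each induces a connected subgraph, and every pair is joined by at least one edge of G. Contracting each set to a single vertex therefore yields K_{4} as a minor, and since treewidth is minor-monotone, tw(G) ≥ tw(K_{4}) = 3. The upper and lower bounds meet at 3, so that is the treewidth.

Treewidth 3.
Bags: B1 = {0, 3, 4, 6}  B2 = {3, 4, 5, 6}  B3 = {3, 5, 6, 7}  B4 = {2, 3, 5, 7}  B5 = {1, 2, 5, 7}  B6 = {1, 2, 7, 8}
Tree: B1–B2, B2–B3, B3–B4, B4–B5, B5–B6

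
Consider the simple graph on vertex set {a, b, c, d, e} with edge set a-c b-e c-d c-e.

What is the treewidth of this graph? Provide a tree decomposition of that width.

Treewidth 1.
One optimal decomposition is:
Bags: B1 = {c, d}  B2 = {c, e}  B3 = {b, e}  B4 = {a, c}
Tree: B1–B2, B2–B3, B1–B4

Every bag has size at most 2, so the width is 2 − 1 = 1 and tw(G) ≤ 1. Since G has at least one edge (e.g. d–c), it is not an edgeless graph, so tw(G) ≥ 1. Therefore the treewidth is 1.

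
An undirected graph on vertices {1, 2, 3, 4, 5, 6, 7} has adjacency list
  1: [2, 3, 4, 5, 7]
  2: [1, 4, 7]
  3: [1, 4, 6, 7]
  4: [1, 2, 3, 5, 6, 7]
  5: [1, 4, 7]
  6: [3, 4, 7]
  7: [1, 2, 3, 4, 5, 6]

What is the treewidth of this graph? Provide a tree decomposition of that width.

The largest bag has 4 vertices, giving width 3; this decomposition certifies tw(G) ≤ 3. For the lower bound, the 4 vertices {1, 2, 4, 7} are pairwise adjacent, and any tree decomposition puts a clique entirely inside one bag — forcing width ≥ 3. The upper and lower bounds meet at 3, so that is the treewidth.

Treewidth 3.
One optimal decomposition is:
Bags: B1 = {1, 2, 4, 7}  B2 = {1, 3, 4, 7}  B3 = {3, 4, 6, 7}  B4 = {1, 4, 5, 7}
Tree: B1–B2, B2–B3, B1–B4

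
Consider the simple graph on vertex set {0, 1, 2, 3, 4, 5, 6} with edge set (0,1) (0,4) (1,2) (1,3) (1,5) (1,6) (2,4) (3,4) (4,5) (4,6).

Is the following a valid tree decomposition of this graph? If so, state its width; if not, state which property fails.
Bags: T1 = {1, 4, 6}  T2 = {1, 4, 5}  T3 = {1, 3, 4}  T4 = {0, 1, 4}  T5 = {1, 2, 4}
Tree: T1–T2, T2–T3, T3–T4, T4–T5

Yes; width 2.

Every vertex of G appears in some bag (union = {0, 1, 2, 3, 4, 5, 6}); every edge is covered by a bag; and for each vertex v the set of bags containing v is connected in the bag tree. The decomposition is therefore valid. The largest bag has 3 vertices, so the width is 2.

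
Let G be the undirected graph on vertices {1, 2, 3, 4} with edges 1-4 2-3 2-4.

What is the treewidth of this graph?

A width-1 tree decomposition is:
Bags: B1 = {2, 3}  B2 = {2, 4}  B3 = {1, 4}
Tree: B1–B2, B2–B3
Each bag holds 2 vertices, so the decomposition has width 1, which upper-bounds the treewidth. G has an edge, so its treewidth is at least 1. The upper and lower bounds meet at 1, so that is the treewidth.

1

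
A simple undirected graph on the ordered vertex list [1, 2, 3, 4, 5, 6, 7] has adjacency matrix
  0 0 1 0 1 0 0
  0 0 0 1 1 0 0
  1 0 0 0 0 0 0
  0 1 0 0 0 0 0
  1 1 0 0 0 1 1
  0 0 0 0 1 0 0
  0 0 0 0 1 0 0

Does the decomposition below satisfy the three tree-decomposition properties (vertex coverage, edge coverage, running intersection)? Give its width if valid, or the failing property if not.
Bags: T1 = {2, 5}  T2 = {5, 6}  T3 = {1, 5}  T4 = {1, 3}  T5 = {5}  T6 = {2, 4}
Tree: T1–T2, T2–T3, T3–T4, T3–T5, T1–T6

No — vertex 7 appears in no bag.

A tree decomposition must satisfy three properties: every vertex lies in some bag; for every edge, both endpoints lie together in some bag; and for every vertex, the bags containing it form a connected subtree. Here vertex 7 appears in no bag, so the decomposition is invalid.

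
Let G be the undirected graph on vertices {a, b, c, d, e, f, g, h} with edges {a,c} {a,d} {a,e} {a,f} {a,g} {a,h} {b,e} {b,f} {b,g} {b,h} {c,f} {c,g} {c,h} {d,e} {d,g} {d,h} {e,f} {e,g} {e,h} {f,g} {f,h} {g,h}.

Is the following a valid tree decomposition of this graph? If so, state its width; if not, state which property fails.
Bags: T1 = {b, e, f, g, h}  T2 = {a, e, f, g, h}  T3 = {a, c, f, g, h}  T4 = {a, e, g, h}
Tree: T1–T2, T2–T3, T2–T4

No — vertex d appears in no bag.

A tree decomposition must satisfy three properties: every vertex lies in some bag; for every edge, both endpoints lie together in some bag; and for every vertex, the bags containing it form a connected subtree. Here vertex d appears in no bag, so the decomposition is invalid.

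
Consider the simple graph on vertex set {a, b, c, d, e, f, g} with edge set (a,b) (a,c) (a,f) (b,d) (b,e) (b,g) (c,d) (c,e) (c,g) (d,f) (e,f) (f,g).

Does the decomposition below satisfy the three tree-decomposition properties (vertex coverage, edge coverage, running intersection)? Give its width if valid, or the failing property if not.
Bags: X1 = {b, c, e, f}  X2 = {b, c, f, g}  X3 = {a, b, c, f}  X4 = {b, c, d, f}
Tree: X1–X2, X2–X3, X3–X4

Vertex coverage: the bags together contain {a, b, c, d, e, f, g}, the full vertex set. Edge coverage: each edge of G has both endpoints in at least one bag. Running intersection: for every vertex, the bags containing it form a connected subtree. All three properties hold, so this is a valid tree decomposition of width max|bag| − 1 = 3, and hence tw(G) ≤ 3.

Yes; width 3.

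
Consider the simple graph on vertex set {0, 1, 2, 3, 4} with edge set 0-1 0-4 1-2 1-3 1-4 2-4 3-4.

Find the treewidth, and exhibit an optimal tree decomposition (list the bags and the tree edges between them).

Every bag has size at most 3, so the width is 3 − 1 = 2 and tw(G) ≤ 2. For the lower bound, the 3 vertices {0, 1, 4} are pairwise adjacent, and any tree decomposition puts a clique entirely inside one bag — forcing width ≥ 2. Hence tw(G) = 2 exactly.

Treewidth 2.
Bags: B1 = {1, 2, 4}  B2 = {0, 1, 4}  B3 = {1, 3, 4}
Tree: B1–B2, B2–B3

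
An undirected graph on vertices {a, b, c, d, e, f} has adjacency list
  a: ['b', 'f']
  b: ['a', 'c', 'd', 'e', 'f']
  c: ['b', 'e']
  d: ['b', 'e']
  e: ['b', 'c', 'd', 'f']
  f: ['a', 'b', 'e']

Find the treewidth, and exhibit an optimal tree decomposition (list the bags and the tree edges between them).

Treewidth 2.
One such decomposition:
Bags: B1 = {b, c, e}  B2 = {b, d, e}  B3 = {b, e, f}  B4 = {a, b, f}
Tree: B1–B2, B2–B3, B3–B4

The largest bag has 3 vertices, giving width 2; this decomposition certifies tw(G) ≤ 2. On the other hand G contains the 3-clique {b, d, e}. A clique must lie in a single bag of any decomposition, so no decomposition can have width below 2. The upper and lower bounds meet at 2, so that is the treewidth.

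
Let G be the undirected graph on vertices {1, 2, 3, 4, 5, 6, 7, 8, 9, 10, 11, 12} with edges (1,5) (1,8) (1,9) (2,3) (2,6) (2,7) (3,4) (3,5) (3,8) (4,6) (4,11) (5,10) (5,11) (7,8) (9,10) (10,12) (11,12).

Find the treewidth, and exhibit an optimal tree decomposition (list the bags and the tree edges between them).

The largest bag has 4 vertices, giving width 3; this decomposition certifies tw(G) ≤ 3. For the lower bound: the 4 vertex sets {9,10,12}, {1}, {5}, {3,4,8,11} are disjoint, each induces a connected subgraph, and every pair is joined by at least one edge of G. Contracting each set to a single vertex therefore yields K_{4} as a minor, and since treewidth is minor-monotone, tw(G) ≥ tw(K_{4}) = 3. Hence tw(G) = 3 exactly.

Treewidth 3.
Bags: B1 = {1, 9, 10, 12}  B2 = {1, 5, 10, 12}  B3 = {1, 5, 11, 12}  B4 = {1, 5, 8, 11}  B5 = {3, 5, 8, 11}  B6 = {3, 4, 8, 11}  B7 = {3, 4, 7, 8}  B8 = {2, 3, 4, 7}  B9 = {2, 4, 6, 7}
Tree: B1–B2, B2–B3, B3–B4, B4–B5, B5–B6, B6–B7, B7–B8, B8–B9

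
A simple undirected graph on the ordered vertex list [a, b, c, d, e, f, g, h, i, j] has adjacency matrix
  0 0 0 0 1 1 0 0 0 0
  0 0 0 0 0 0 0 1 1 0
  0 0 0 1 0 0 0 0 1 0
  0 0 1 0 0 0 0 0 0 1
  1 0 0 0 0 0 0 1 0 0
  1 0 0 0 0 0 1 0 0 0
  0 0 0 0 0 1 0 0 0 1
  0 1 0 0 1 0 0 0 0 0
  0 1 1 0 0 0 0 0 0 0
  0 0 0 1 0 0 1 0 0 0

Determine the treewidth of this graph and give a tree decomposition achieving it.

Each bag holds 3 vertices, so the decomposition has width 2, which upper-bounds the treewidth. The edges i–c–d–j–g–f–a–e–h–b–i form a cycle, so G is not a tree and its treewidth is at least 2. Combining the bounds, tw(G) = 2.

Treewidth 2.
Bags: B1 = {c, d, i}  B2 = {d, i, j}  B3 = {g, i, j}  B4 = {f, g, i}  B5 = {a, f, i}  B6 = {a, e, i}  B7 = {e, h, i}  B8 = {b, h, i}
Tree: B1–B2, B2–B3, B3–B4, B4–B5, B5–B6, B6–B7, B7–B8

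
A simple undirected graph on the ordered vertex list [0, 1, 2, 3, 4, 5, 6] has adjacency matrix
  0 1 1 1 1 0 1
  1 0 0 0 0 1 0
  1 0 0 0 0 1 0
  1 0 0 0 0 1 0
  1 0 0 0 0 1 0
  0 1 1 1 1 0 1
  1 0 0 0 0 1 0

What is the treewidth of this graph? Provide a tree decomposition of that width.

Every bag has size at most 3, so the width is 3 − 1 = 2 and tw(G) ≤ 2. The edges 0–6–5–4–0 form a cycle, so G is not a tree and its treewidth is at least 2. Hence tw(G) = 2 exactly.

Treewidth 2.
One such decomposition:
Bags: B1 = {0, 5, 6}  B2 = {0, 4, 5}  B3 = {0, 2, 5}  B4 = {0, 3, 5}  B5 = {0, 1, 5}
Tree: B1–B2, B2–B3, B3–B4, B4–B5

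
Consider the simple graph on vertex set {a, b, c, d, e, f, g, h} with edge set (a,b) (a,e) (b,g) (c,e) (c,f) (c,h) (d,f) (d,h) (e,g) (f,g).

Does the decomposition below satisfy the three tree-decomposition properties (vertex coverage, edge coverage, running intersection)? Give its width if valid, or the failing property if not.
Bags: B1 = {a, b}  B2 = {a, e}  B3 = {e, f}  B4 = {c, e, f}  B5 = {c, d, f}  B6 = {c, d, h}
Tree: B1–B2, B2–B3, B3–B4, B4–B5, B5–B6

A tree decomposition must satisfy three properties: every vertex lies in some bag; for every edge, both endpoints lie together in some bag; and for every vertex, the bags containing it form a connected subtree. Here vertex g appears in no bag, so the decomposition is invalid.

No — vertex g appears in no bag.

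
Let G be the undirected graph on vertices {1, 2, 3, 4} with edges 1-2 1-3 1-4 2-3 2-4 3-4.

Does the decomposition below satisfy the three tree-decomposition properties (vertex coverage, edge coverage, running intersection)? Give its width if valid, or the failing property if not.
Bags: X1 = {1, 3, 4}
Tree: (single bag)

No — vertex 2 appears in no bag.

A tree decomposition must satisfy three properties: every vertex lies in some bag; for every edge, both endpoints lie together in some bag; and for every vertex, the bags containing it form a connected subtree. Here vertex 2 appears in no bag, so the decomposition is invalid.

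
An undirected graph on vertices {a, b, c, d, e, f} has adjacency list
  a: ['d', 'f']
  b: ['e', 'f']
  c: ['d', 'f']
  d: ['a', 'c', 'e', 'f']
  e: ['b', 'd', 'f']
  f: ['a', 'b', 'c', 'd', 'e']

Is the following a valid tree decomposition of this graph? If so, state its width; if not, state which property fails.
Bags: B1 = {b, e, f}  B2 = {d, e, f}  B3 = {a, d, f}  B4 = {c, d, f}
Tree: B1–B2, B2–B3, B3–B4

Every vertex of G appears in some bag (union = {a, b, c, d, e, f}); every edge is covered by a bag; and for each vertex v the set of bags containing v is connected in the bag tree. The decomposition is therefore valid. The largest bag has 3 vertices, so the width is 2.

Yes; width 2.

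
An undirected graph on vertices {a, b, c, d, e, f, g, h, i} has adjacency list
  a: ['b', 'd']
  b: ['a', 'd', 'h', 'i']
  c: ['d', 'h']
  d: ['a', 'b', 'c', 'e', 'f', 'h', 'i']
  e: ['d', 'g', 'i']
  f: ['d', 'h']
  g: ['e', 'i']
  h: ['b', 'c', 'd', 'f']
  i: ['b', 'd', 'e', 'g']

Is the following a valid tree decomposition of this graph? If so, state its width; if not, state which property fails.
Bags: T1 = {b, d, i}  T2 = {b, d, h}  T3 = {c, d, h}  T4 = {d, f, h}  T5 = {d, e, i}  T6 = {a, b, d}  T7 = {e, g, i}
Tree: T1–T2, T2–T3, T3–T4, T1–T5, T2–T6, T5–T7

Every vertex of G appears in some bag (union = {a, b, c, d, e, f, g, h, i}); every edge is covered by a bag; and for each vertex v the set of bags containing v is connected in the bag tree. The decomposition is therefore valid. The largest bag has 3 vertices, so the width is 2.

Yes; width 2.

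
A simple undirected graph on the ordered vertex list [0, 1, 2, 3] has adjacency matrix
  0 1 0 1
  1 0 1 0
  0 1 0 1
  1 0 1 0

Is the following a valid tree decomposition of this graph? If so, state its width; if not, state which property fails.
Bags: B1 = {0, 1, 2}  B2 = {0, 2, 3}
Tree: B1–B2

Every vertex of G appears in some bag (union = {0, 1, 2, 3}); every edge is covered by a bag; and for each vertex v the set of bags containing v is connected in the bag tree. The decomposition is therefore valid. The largest bag has 3 vertices, so the width is 2.

Yes; width 2.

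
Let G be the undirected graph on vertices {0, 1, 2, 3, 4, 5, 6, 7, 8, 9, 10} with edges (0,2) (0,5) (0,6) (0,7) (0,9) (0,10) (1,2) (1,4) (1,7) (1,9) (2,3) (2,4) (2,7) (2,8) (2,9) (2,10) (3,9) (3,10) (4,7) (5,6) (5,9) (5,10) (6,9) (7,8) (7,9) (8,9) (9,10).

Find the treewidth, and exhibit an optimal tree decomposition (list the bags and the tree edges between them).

Treewidth 3.
Bags: B1 = {0, 2, 9, 10}  B2 = {0, 2, 7, 9}  B3 = {2, 7, 8, 9}  B4 = {0, 5, 9, 10}  B5 = {0, 5, 6, 9}  B6 = {1, 2, 7, 9}  B7 = {2, 3, 9, 10}  B8 = {1, 2, 4, 7}
Tree: B1–B2, B2–B3, B1–B4, B4–B5, B3–B6, B1–B7, B6–B8

Every bag has size at most 4, so the width is 4 − 1 = 3 and tw(G) ≤ 3. On the other hand G contains the 4-clique {0, 2, 9, 10}. A clique must lie in a single bag of any decomposition, so no decomposition can have width below 3. Hence tw(G) = 3 exactly.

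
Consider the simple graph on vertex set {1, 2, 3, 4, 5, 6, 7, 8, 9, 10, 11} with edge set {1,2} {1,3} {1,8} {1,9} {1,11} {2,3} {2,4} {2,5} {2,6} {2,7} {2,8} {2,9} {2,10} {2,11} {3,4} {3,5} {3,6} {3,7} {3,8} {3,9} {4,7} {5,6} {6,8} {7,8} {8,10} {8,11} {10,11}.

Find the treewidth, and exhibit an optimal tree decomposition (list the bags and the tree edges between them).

Each bag holds 4 vertices, so the decomposition has width 3, which upper-bounds the treewidth. For the lower bound, the 4 vertices {1, 2, 8, 11} are pairwise adjacent, and any tree decomposition puts a clique entirely inside one bag — forcing width ≥ 3. Hence tw(G) = 3 exactly.

Treewidth 3.
One optimal decomposition is:
Bags: B1 = {1, 2, 3, 8}  B2 = {2, 3, 7, 8}  B3 = {1, 2, 8, 11}  B4 = {1, 2, 3, 9}  B5 = {2, 3, 6, 8}  B6 = {2, 3, 4, 7}  B7 = {2, 3, 5, 6}  B8 = {2, 8, 10, 11}
Tree: B1–B2, B1–B3, B1–B4, B2–B5, B2–B6, B5–B7, B3–B8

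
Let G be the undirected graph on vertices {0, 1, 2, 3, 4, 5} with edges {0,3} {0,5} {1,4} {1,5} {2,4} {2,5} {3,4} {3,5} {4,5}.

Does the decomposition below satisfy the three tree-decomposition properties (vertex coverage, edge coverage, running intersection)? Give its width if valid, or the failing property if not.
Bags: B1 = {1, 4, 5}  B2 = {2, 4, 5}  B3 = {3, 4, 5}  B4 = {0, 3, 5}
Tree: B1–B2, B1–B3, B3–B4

Every vertex of G appears in some bag (union = {0, 1, 2, 3, 4, 5}); every edge is covered by a bag; and for each vertex v the set of bags containing v is connected in the bag tree. The decomposition is therefore valid. The largest bag has 3 vertices, so the width is 2.

Yes; width 2.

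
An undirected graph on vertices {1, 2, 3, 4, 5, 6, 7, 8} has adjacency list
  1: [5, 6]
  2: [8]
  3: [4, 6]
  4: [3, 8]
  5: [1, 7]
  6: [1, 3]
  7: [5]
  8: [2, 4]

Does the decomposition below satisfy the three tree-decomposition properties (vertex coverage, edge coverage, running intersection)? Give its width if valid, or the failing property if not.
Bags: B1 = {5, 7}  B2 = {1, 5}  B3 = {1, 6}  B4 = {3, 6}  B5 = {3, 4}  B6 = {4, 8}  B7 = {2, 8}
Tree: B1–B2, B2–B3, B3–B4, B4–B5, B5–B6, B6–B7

Checking the three conditions: (i) the bags cover all of {1, 2, 3, 4, 5, 6, 7, 8}; (ii) for each edge, some bag contains both endpoints; (iii) the bags containing any fixed vertex form a subtree. All hold, so the decomposition is valid with width 2 − 1 = 1.

Yes; width 1.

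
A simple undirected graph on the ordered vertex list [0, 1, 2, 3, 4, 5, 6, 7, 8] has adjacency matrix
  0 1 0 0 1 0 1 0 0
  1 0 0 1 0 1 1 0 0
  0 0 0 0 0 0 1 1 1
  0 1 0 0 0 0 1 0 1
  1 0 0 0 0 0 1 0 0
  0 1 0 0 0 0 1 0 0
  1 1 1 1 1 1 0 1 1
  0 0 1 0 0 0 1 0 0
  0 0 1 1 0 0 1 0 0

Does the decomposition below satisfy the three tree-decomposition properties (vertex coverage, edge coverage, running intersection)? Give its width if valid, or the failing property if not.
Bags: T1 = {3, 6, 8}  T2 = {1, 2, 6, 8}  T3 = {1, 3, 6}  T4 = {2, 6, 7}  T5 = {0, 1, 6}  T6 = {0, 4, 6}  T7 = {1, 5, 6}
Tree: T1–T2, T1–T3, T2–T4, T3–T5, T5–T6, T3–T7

No — bags containing vertex 1 are not connected in the tree.

A tree decomposition must satisfy three properties: every vertex lies in some bag; for every edge, both endpoints lie together in some bag; and for every vertex, the bags containing it form a connected subtree. Here bags containing vertex 1 are not connected in the tree, so the decomposition is invalid.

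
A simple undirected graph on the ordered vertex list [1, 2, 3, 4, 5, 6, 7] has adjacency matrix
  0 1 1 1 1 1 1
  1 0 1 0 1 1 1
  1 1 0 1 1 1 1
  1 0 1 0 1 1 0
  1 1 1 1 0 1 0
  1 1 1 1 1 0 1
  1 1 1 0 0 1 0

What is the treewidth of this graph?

A width-4 tree decomposition is:
Bags: B1 = {1, 2, 3, 5, 6}  B2 = {1, 3, 4, 5, 6}  B3 = {1, 2, 3, 6, 7}
Tree: B1–B2, B1–B3
The largest bag has 5 vertices, giving width 4; this decomposition certifies tw(G) ≤ 4. For the lower bound, the 5 vertices {1, 2, 3, 5, 6} are pairwise adjacent, and any tree decomposition puts a clique entirely inside one bag — forcing width ≥ 4. Hence tw(G) = 4 exactly.

4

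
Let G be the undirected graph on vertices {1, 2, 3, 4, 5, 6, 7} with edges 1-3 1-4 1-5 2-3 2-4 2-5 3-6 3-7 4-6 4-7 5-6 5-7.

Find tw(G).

A width-3 tree decomposition is:
Bags: B1 = {1, 3, 4, 5}  B2 = {3, 4, 5, 6}  B3 = {3, 4, 5, 7}  B4 = {2, 3, 4, 5}
Tree: B1–B2, B2–B3, B3–B4
Each bag holds 4 vertices, so the decomposition has width 3, which upper-bounds the treewidth. For the lower bound: the 4 vertex sets {1,3}, {4,6}, {5}, {7} are disjoint, each induces a connected subgraph, and every pair is joined by at least one edge of G. Contracting each set to a single vertex therefore yields K_{4} as a minor, and since treewidth is minor-monotone, tw(G) ≥ tw(K_{4}) = 3. Combining the bounds, tw(G) = 3.

3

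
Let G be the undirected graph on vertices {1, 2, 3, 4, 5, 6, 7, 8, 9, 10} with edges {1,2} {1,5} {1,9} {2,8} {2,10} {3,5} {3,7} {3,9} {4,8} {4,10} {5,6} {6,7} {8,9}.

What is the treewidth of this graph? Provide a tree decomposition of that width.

Treewidth 2.
One such decomposition:
Bags: B1 = {2, 4, 10}  B2 = {2, 4, 8}  B3 = {1, 2, 8}  B4 = {1, 8, 9}  B5 = {1, 5, 9}  B6 = {3, 5, 9}  B7 = {3, 5, 6}  B8 = {3, 6, 7}
Tree: B1–B2, B2–B3, B3–B4, B4–B5, B5–B6, B6–B7, B7–B8

Each bag holds 3 vertices, so the decomposition has width 2, which upper-bounds the treewidth. For the lower bound, G contains the cycle 10–4–8–2–10, so G is not a forest; only forests have treewidth ≤ 1, hence tw(G) ≥ 2. Hence tw(G) = 2 exactly.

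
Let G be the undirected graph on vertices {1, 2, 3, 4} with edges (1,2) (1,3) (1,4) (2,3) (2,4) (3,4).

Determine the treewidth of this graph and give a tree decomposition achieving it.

Treewidth 3.
Bags: B1 = {1, 2, 3, 4}
Tree: (single bag)

A single bag containing all 4 vertices is trivially a valid decomposition of width 3. Conversely, {1, 2, 3, 4} is a clique of size 4, and the vertices of any clique must share a bag in every tree decomposition; so some bag has ≥ 4 vertices and tw(G) ≥ 3. The upper and lower bounds meet at 3, so that is the treewidth.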